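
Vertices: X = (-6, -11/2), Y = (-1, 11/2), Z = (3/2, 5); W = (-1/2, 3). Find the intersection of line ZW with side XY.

(-7/2, 0)

Barycentric coordinates of W with respect to XYZ: (1/5, 1/5, 3/5).
On side XY the Z-coordinate is zero; dropping W's Z-weight 3/5 and renormalizing the remaining 1/5 : 1/5 gives weights 1/2, 1/2 on X, Y.
V = (1/2)·(-6, -11/2) + (1/2)·(-1, 11/2) = (-7/2, 0).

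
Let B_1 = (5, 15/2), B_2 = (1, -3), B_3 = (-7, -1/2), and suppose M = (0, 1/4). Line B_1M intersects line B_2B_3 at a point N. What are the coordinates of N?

Barycentric coordinates of M with respect to B_1B_2B_3: (1/4, 1/2, 1/4).
On side B_2B_3 the B_1-coordinate is zero; dropping M's B_1-weight 1/4 and renormalizing the remaining 1/2 : 1/4 gives weights 2/3, 1/3 on B_2, B_3.
N = (2/3)·(1, -3) + (1/3)·(-7, -1/2) = (-5/3, -13/6).

(-5/3, -13/6)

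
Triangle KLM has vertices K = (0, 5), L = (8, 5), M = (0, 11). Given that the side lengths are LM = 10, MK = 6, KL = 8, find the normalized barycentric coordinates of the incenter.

The incenter has barycentric coordinates proportional to the opposite side lengths: (10 : 6 : 8).
Normalizing by 10+6+8 = 24 gives (5/12, 1/4, 1/3).

(5/12, 1/4, 1/3)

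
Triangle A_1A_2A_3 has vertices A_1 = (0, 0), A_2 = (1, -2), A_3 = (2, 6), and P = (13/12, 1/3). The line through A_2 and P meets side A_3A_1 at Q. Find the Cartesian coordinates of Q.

Barycentric coordinates of P with respect to A_1A_2A_3: (1/6, 7/12, 1/4).
On side A_3A_1 the A_2-coordinate is zero; dropping P's A_2-weight 7/12 and renormalizing the remaining 1/4 : 1/6 gives weights 3/5, 2/5 on A_3, A_1.
Q = (3/5)·(2, 6) + (2/5)·(0, 0) = (6/5, 18/5).

(6/5, 18/5)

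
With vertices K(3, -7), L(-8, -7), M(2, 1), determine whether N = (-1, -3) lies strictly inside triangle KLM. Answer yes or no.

Barycentric coordinates of N: (2/11, 7/22, 1/2).
The three coordinates are positive, positive, positive; a point is interior exactly when all three are positive.

yes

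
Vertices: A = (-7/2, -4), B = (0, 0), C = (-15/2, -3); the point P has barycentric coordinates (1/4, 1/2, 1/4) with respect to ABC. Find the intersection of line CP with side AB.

(-7/6, -4/3)

Line CP meets AB where the C-coordinate vanishes; zeroing P's C-weight and renormalizing leaves A, B-weights 1/4 : 1/2 → (1/3, 2/3).
So Q = (1/3)·A + (2/3)·B = (-7/6, -4/3).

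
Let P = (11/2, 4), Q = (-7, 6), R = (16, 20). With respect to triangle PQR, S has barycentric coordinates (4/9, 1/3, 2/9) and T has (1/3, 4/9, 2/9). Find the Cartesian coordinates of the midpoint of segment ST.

(107/36, 25/3)

Barycentric coordinates of the midpoint are the average: (7/18, 7/18, 2/9).
Converting: (7/18)·P + (7/18)·Q + (2/9)·R = (107/36, 25/3).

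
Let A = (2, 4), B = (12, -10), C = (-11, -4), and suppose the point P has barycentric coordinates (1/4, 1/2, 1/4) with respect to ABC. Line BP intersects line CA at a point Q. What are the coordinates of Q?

Line BP meets CA where the B-coordinate vanishes; zeroing P's B-weight and renormalizing leaves C, A-weights 1/4 : 1/4 → (1/2, 1/2).
So Q = (1/2)·C + (1/2)·A = (-9/2, 0).

(-9/2, 0)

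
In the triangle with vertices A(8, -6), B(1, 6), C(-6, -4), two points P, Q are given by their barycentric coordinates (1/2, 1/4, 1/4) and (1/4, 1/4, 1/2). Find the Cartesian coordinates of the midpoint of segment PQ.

(1, -9/4)

Barycentric coordinates of the midpoint are the average: (3/8, 1/4, 3/8).
Converting: (3/8)·A + (1/4)·B + (3/8)·C = (1, -9/4).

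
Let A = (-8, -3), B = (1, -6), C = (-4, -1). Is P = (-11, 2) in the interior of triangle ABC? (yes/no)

Barycentric coordinates of P: (2/3, -13/15, 6/5).
The three coordinates are positive, negative, positive; a point is interior exactly when all three are positive.

no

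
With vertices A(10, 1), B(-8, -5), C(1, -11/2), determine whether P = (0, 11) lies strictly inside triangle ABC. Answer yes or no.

Barycentric coordinates of P: (148/63, 155/63, -80/21).
The three coordinates are positive, positive, negative; a point is interior exactly when all three are positive.

no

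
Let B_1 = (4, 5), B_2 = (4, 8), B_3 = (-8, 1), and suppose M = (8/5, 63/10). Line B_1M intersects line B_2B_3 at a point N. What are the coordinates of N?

(4/3, 58/9)

Barycentric coordinates of M with respect to B_1B_2B_3: (1/10, 7/10, 1/5).
On side B_2B_3 the B_1-coordinate is zero; dropping M's B_1-weight 1/10 and renormalizing the remaining 7/10 : 1/5 gives weights 7/9, 2/9 on B_2, B_3.
N = (7/9)·(4, 8) + (2/9)·(-8, 1) = (4/3, 58/9).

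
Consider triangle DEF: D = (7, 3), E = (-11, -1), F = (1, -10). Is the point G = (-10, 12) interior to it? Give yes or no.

Barycentric coordinates of G: (11/14, 55/42, -23/21).
The three coordinates are positive, positive, negative; a point is interior exactly when all three are positive.

no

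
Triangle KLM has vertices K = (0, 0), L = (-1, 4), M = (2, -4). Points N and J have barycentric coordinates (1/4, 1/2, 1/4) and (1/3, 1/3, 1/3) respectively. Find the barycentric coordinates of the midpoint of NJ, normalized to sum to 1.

(7/24, 5/12, 7/24)

Since both coordinate triples sum to 1, the midpoint's barycentrics are the componentwise average.
(1/4+1/3)/2 = 7/24; similarly 5/12 and 7/24.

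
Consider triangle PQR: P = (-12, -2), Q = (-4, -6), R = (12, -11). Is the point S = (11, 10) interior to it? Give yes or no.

Barycentric coordinates of S: (331/24, -165/8, 47/6).
The three coordinates are positive, negative, positive; a point is interior exactly when all three are positive.

no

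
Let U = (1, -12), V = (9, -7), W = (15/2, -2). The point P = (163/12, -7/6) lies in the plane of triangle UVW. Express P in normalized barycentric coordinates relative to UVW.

(-2/3, 7/6, 1/2)

Signed area of the reference triangle: [UVW] = ½·(1·(-7−(-2)) + 9·(-2−(-12)) + (15/2)·(-12−(-7))) = ½·(-5 + 90 − 75/2) = 95/4.
[PVW] = ½·((163/12)·(-7−(-2)) + 9·(-2−(-7/6)) + (15/2)·(-7/6−(-7))) = ½·(-815/12 − 15/2 + 175/4) = -95/6, so the U-coordinate is (-95/6)/(95/4) = -2/3.
[UPW] = ½·(1·(-7/6−(-2)) + (163/12)·(-2−(-12)) + (15/2)·(-12−(-7/6))) = ½·(5/6 + 815/6 − 325/4) = 665/24, so the V-coordinate is 7/6.
[UVP] = ½·(1·(-7−(-7/6)) + 9·(-7/6−(-12)) + (163/12)·(-12−(-7))) = ½·(-35/6 + 195/2 − 815/12) = 95/8, so the W-coordinate is 1/2.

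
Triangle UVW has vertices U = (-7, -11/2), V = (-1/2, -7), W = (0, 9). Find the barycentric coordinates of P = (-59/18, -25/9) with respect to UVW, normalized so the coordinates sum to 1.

Signed area of the reference triangle: [UVW] = ½·((-7)·(-7−9) + (-1/2)·(9−(-11/2)) + 0·(-11/2−(-7))) = ½·(112 − 29/4 + 0) = 419/8.
[PVW] = ½·((-59/18)·(-7−9) + (-1/2)·(9−(-25/9)) + 0·(-25/9−(-7))) = ½·(472/9 − 53/9 + 0) = 419/18, so the U-coordinate is (419/18)/(419/8) = 4/9.
[UPW] = ½·((-7)·(-25/9−9) + (-59/18)·(9−(-11/2)) + 0·(-11/2−(-25/9))) = ½·(742/9 − 1711/36 + 0) = 419/24, so the V-coordinate is 1/3.
[UVP] = ½·((-7)·(-7−(-25/9)) + (-1/2)·(-25/9−(-11/2)) + (-59/18)·(-11/2−(-7))) = ½·(266/9 − 49/36 − 59/12) = 419/36, so the W-coordinate is 2/9.
Check: 4/9 + 1/3 + 2/9 = 1.

(4/9, 1/3, 2/9)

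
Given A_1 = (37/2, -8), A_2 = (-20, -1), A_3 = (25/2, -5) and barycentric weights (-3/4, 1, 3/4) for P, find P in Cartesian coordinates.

(-49/2, 5/4)

P = (-3/4)·A_1 + 1·A_2 + (3/4)·A_3.
x-coordinate: (-3/4)·(37/2) + 1·(-20) + (3/4)·(25/2) = -49/2.
y-coordinate: (-3/4)·(-8) + 1·(-1) + (3/4)·(-5) = 5/4.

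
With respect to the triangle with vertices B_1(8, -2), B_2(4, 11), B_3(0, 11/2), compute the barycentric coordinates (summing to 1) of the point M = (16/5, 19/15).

(7/15, -2/15, 2/3)

Signed area of the reference triangle: [B_1B_2B_3] = ½·(8·(11−(11/2)) + 4·(11/2−(-2)) + 0·(-2−11)) = ½·(44 + 30 + 0) = 37.
[MB_2B_3] = ½·((16/5)·(11−(11/2)) + 4·(11/2−(19/15)) + 0·(19/15−11)) = ½·(88/5 + 254/15 + 0) = 259/15, so the B_1-coordinate is (259/15)/37 = 7/15.
[B_1MB_3] = ½·(8·(19/15−(11/2)) + (16/5)·(11/2−(-2)) + 0·(-2−(19/15))) = ½·(-508/15 + 24 + 0) = -74/15, so the B_2-coordinate is -2/15.
[B_1B_2M] = ½·(8·(11−(19/15)) + 4·(19/15−(-2)) + (16/5)·(-2−11)) = ½·(1168/15 + 196/15 − 208/5) = 74/3, so the B_3-coordinate is 2/3.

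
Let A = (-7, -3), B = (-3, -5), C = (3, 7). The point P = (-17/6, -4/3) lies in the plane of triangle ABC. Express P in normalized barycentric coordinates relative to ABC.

(1/3, 5/12, 1/4)

Signed area of the reference triangle: [ABC] = ½·((-7)·(-5−7) + (-3)·(7−(-3)) + 3·(-3−(-5))) = ½·(84 − 30 + 6) = 30.
[PBC] = ½·((-17/6)·(-5−7) + (-3)·(7−(-4/3)) + 3·(-4/3−(-5))) = ½·(34 − 25 + 11) = 10, so the A-coordinate is 10/30 = 1/3.
[APC] = ½·((-7)·(-4/3−7) + (-17/6)·(7−(-3)) + 3·(-3−(-4/3))) = ½·(175/3 − 85/3 − 5) = 25/2, so the B-coordinate is 5/12.
[ABP] = ½·((-7)·(-5−(-4/3)) + (-3)·(-4/3−(-3)) + (-17/6)·(-3−(-5))) = ½·(77/3 − 5 − 17/3) = 15/2, so the C-coordinate is 1/4.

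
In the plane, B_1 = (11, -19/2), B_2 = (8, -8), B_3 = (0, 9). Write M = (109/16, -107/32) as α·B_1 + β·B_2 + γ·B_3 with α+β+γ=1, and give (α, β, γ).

Signed area of the reference triangle: [B_1B_2B_3] = ½·(11·(-8−9) + 8·(9−(-19/2)) + 0·(-19/2−(-8))) = ½·(-187 + 148 + 0) = -39/2.
[MB_2B_3] = ½·((109/16)·(-8−9) + 8·(9−(-107/32)) + 0·(-107/32−(-8))) = ½·(-1853/16 + 395/4 + 0) = -273/32, so the B_1-coordinate is (-273/32)/(-39/2) = 7/16.
[B_1MB_3] = ½·(11·(-107/32−9) + (109/16)·(9−(-19/2)) + 0·(-19/2−(-107/32))) = ½·(-4345/32 + 4033/32 + 0) = -39/8, so the B_2-coordinate is 1/4.
[B_1B_2M] = ½·(11·(-8−(-107/32)) + 8·(-107/32−(-19/2)) + (109/16)·(-19/2−(-8))) = ½·(-1639/32 + 197/4 − 327/32) = -195/32, so the B_3-coordinate is 5/16.
Check: 7/16 + 1/4 + 5/16 = 1.

(7/16, 1/4, 5/16)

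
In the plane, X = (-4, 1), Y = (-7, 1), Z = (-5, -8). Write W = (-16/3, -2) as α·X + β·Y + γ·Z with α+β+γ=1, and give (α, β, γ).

Signed area of the reference triangle: [XYZ] = ½·((-4)·(1−(-8)) + (-7)·(-8−1) + (-5)·(1−1)) = ½·(-36 + 63 + 0) = 27/2.
[WYZ] = ½·((-16/3)·(1−(-8)) + (-7)·(-8−(-2)) + (-5)·(-2−1)) = ½·(-48 + 42 + 15) = 9/2, so the X-coordinate is (9/2)/(27/2) = 1/3.
[XWZ] = ½·((-4)·(-2−(-8)) + (-16/3)·(-8−1) + (-5)·(1−(-2))) = ½·(-24 + 48 − 15) = 9/2, so the Y-coordinate is 1/3.
[XYW] = ½·((-4)·(1−(-2)) + (-7)·(-2−1) + (-16/3)·(1−1)) = ½·(-12 + 21 + 0) = 9/2, so the Z-coordinate is 1/3.
Check: 1/3 + 1/3 + 1/3 = 1.

(1/3, 1/3, 1/3)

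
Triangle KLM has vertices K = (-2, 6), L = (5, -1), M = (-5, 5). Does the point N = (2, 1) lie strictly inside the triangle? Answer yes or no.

Barycentric coordinates of N: (1/14, 19/28, 1/4).
The three coordinates are positive, positive, positive; a point is interior exactly when all three are positive.

yes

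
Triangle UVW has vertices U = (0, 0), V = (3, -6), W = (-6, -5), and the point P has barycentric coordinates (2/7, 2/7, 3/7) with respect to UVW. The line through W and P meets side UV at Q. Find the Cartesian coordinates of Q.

Line WP meets UV where the W-coordinate vanishes; zeroing P's W-weight and renormalizing leaves U, V-weights 2/7 : 2/7 → (1/2, 1/2).
So Q = (1/2)·U + (1/2)·V = (3/2, -3).

(3/2, -3)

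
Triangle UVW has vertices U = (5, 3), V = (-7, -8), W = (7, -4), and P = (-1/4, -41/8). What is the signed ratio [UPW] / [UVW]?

[UVW] = ½·(5·(-8−(-4)) + (-7)·(-4−3) + 7·(3−(-8))) = ½·(-20 + 49 + 77) = 53.
[UPW] = ½·(5·(-41/8−(-4)) + (-1/4)·(-4−3) + 7·(3−(-41/8))) = ½·(-45/8 + 7/4 + 455/8) = 53/2, so the ratio is (53/2)/53 = 1/2.

1/2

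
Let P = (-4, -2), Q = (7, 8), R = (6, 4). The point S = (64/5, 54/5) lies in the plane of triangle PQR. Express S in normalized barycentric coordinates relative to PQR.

Signed area of the reference triangle: [PQR] = ½·((-4)·(8−4) + 7·(4−(-2)) + 6·(-2−8)) = ½·(-16 + 42 − 60) = -17.
[SQR] = ½·((64/5)·(8−4) + 7·(4−(54/5)) + 6·(54/5−8)) = ½·(256/5 − 238/5 + 84/5) = 51/5, so the P-coordinate is (51/5)/(-17) = -3/5.
[PSR] = ½·((-4)·(54/5−4) + (64/5)·(4−(-2)) + 6·(-2−(54/5))) = ½·(-136/5 + 384/5 − 384/5) = -68/5, so the Q-coordinate is 4/5.
[PQS] = ½·((-4)·(8−(54/5)) + 7·(54/5−(-2)) + (64/5)·(-2−8)) = ½·(56/5 + 448/5 − 128) = -68/5, so the R-coordinate is 4/5.
Check: -3/5 + 4/5 + 4/5 = 1.

(-3/5, 4/5, 4/5)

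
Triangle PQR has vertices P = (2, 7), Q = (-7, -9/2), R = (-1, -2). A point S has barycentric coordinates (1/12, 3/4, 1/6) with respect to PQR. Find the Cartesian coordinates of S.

S = (1/12)·P + (3/4)·Q + (1/6)·R.
x-coordinate: (1/12)·2 + (3/4)·(-7) + (1/6)·(-1) = -21/4.
y-coordinate: (1/12)·7 + (3/4)·(-9/2) + (1/6)·(-2) = -25/8.

(-21/4, -25/8)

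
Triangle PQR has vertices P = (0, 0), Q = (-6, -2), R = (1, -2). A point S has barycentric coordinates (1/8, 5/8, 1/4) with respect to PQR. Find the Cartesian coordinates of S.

S = (1/8)·P + (5/8)·Q + (1/4)·R.
x-coordinate: (1/8)·0 + (5/8)·(-6) + (1/4)·1 = -7/2.
y-coordinate: (1/8)·0 + (5/8)·(-2) + (1/4)·(-2) = -7/4.

(-7/2, -7/4)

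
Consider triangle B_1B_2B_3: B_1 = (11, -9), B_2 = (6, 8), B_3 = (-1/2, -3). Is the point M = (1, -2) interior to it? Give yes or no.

yes

Barycentric coordinates of M: (20/331, 41/331, 270/331).
The three coordinates are positive, positive, positive; a point is interior exactly when all three are positive.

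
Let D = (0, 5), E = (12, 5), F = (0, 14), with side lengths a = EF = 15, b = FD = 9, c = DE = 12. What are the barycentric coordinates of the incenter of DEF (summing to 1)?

(5/12, 1/4, 1/3)

The incenter has barycentric coordinates proportional to the opposite side lengths: (15 : 9 : 12).
Normalizing by 15+9+12 = 36 gives (5/12, 1/4, 1/3).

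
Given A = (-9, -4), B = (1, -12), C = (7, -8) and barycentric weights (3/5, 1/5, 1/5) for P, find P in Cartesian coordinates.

P = (3/5)·A + (1/5)·B + (1/5)·C.
x-coordinate: (3/5)·(-9) + (1/5)·1 + (1/5)·7 = -19/5.
y-coordinate: (3/5)·(-4) + (1/5)·(-12) + (1/5)·(-8) = -32/5.

(-19/5, -32/5)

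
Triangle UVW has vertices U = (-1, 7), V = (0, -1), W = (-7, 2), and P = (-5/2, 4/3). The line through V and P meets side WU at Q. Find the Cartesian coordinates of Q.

(-5, 11/3)

Barycentric coordinates of P with respect to UVW: (1/6, 1/2, 1/3).
On side WU the V-coordinate is zero; dropping P's V-weight 1/2 and renormalizing the remaining 1/3 : 1/6 gives weights 2/3, 1/3 on W, U.
Q = (2/3)·(-7, 2) + (1/3)·(-1, 7) = (-5, 11/3).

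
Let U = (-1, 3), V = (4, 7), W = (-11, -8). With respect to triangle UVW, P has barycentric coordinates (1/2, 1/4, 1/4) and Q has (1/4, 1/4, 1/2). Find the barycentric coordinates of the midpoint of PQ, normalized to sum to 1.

Since both coordinate triples sum to 1, the midpoint's barycentrics are the componentwise average.
(1/2+1/4)/2 = 3/8; similarly 1/4 and 3/8.

(3/8, 1/4, 3/8)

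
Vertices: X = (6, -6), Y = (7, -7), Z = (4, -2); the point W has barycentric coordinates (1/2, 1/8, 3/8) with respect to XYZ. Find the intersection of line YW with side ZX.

Line YW meets ZX where the Y-coordinate vanishes; zeroing W's Y-weight and renormalizing leaves Z, X-weights 3/8 : 1/2 → (3/7, 4/7).
So V = (3/7)·Z + (4/7)·X = (36/7, -30/7).

(36/7, -30/7)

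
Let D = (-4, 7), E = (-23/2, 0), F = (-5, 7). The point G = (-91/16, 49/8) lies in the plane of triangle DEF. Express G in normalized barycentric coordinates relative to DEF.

(1/8, 1/8, 3/4)

Signed area of the reference triangle: [DEF] = ½·((-4)·(0−7) + (-23/2)·(7−7) + (-5)·(7−0)) = ½·(28 + 0 − 35) = -7/2.
[GEF] = ½·((-91/16)·(0−7) + (-23/2)·(7−(49/8)) + (-5)·(49/8−0)) = ½·(637/16 − 161/16 − 245/8) = -7/16, so the D-coordinate is (-7/16)/(-7/2) = 1/8.
[DGF] = ½·((-4)·(49/8−7) + (-91/16)·(7−7) + (-5)·(7−(49/8))) = ½·(7/2 + 0 − 35/8) = -7/16, so the E-coordinate is 1/8.
[DEG] = ½·((-4)·(0−(49/8)) + (-23/2)·(49/8−7) + (-91/16)·(7−0)) = ½·(49/2 + 161/16 − 637/16) = -21/8, so the F-coordinate is 3/4.
Check: 1/8 + 1/8 + 3/4 = 1.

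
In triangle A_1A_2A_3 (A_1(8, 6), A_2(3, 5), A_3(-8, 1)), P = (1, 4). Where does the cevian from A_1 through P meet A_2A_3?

(-5/2, 3)

Barycentric coordinates of P with respect to A_1A_2A_3: (1/3, 1/3, 1/3).
On side A_2A_3 the A_1-coordinate is zero; dropping P's A_1-weight 1/3 and renormalizing the remaining 1/3 : 1/3 gives weights 1/2, 1/2 on A_2, A_3.
Q = (1/2)·(3, 5) + (1/2)·(-8, 1) = (-5/2, 3).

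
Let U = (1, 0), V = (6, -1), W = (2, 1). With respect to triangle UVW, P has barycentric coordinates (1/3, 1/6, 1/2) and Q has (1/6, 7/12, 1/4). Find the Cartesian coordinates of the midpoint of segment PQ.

(13/4, 0)

Barycentric coordinates of the midpoint are the average: (1/4, 3/8, 3/8).
Converting: (1/4)·U + (3/8)·V + (3/8)·W = (13/4, 0).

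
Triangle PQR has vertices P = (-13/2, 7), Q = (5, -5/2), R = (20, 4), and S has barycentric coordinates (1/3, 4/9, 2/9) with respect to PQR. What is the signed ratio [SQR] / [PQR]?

The signed ratio [SQR]/[PQR] equals the barycentric coordinate of S at vertex P, which is 1/3.

1/3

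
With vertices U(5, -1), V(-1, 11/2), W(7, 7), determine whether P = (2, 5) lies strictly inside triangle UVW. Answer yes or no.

Barycentric coordinates of P: (17/122, 36/61, 33/122).
The three coordinates are positive, positive, positive; a point is interior exactly when all three are positive.

yes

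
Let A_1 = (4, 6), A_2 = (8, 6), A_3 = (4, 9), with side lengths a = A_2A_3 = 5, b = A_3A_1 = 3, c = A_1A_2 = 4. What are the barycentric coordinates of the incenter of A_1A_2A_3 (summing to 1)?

(5/12, 1/4, 1/3)

The incenter has barycentric coordinates proportional to the opposite side lengths: (5 : 3 : 4).
Normalizing by 5+3+4 = 12 gives (5/12, 1/4, 1/3).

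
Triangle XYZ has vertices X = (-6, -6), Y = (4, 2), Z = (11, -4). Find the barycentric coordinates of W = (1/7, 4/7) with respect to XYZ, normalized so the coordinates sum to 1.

Signed area of the reference triangle: [XYZ] = ½·((-6)·(2−(-4)) + 4·(-4−(-6)) + 11·(-6−2)) = ½·(-36 + 8 − 88) = -58.
[WYZ] = ½·((1/7)·(2−(-4)) + 4·(-4−(4/7)) + 11·(4/7−2)) = ½·(6/7 − 128/7 − 110/7) = -116/7, so the X-coordinate is (-116/7)/(-58) = 2/7.
[XWZ] = ½·((-6)·(4/7−(-4)) + (1/7)·(-4−(-6)) + 11·(-6−(4/7))) = ½·(-192/7 + 2/7 − 506/7) = -348/7, so the Y-coordinate is 6/7.
[XYW] = ½·((-6)·(2−(4/7)) + 4·(4/7−(-6)) + (1/7)·(-6−2)) = ½·(-60/7 + 184/7 − 8/7) = 58/7, so the Z-coordinate is -1/7.
Check: 2/7 + 6/7 − 1/7 = 1.

(2/7, 6/7, -1/7)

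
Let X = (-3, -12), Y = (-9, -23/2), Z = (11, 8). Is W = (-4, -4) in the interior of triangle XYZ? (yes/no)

no

Barycentric coordinates of W: (-105/254, 132/127, 95/254).
The three coordinates are negative, positive, positive; a point is interior exactly when all three are positive.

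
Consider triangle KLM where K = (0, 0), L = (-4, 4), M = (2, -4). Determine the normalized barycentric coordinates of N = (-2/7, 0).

Signed area of the reference triangle: [KLM] = ½·(0·(4−(-4)) + (-4)·(-4−0) + 2·(0−4)) = ½·(0 + 16 − 8) = 4.
[NLM] = ½·((-2/7)·(4−(-4)) + (-4)·(-4−0) + 2·(0−4)) = ½·(-16/7 + 16 − 8) = 20/7, so the K-coordinate is (20/7)/4 = 5/7.
[KNM] = ½·(0·(0−(-4)) + (-2/7)·(-4−0) + 2·(0−0)) = ½·(0 + 8/7 + 0) = 4/7, so the L-coordinate is 1/7.
[KLN] = ½·(0·(4−0) + (-4)·(0−0) + (-2/7)·(0−4)) = ½·(0 + 0 + 8/7) = 4/7, so the M-coordinate is 1/7.
Check: 5/7 + 1/7 + 1/7 = 1.

(5/7, 1/7, 1/7)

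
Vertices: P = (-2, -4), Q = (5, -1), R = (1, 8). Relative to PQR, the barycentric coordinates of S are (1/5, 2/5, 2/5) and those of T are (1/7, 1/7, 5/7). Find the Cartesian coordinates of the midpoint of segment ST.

(11/7, 7/2)

Barycentric coordinates of the midpoint are the average: (6/35, 19/70, 39/70).
Converting: (6/35)·P + (19/70)·Q + (39/70)·R = (11/7, 7/2).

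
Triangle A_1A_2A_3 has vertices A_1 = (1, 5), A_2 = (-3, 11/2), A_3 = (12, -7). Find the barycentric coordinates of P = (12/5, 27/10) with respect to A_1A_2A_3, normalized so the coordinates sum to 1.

(3/5, 1/5, 1/5)

Signed area of the reference triangle: [A_1A_2A_3] = ½·(1·(11/2−(-7)) + (-3)·(-7−5) + 12·(5−(11/2))) = ½·(25/2 + 36 − 6) = 85/4.
[PA_2A_3] = ½·((12/5)·(11/2−(-7)) + (-3)·(-7−(27/10)) + 12·(27/10−(11/2))) = ½·(30 + 291/10 − 168/5) = 51/4, so the A_1-coordinate is (51/4)/(85/4) = 3/5.
[A_1PA_3] = ½·(1·(27/10−(-7)) + (12/5)·(-7−5) + 12·(5−(27/10))) = ½·(97/10 − 144/5 + 138/5) = 17/4, so the A_2-coordinate is 1/5.
[A_1A_2P] = ½·(1·(11/2−(27/10)) + (-3)·(27/10−5) + (12/5)·(5−(11/2))) = ½·(14/5 + 69/10 − 6/5) = 17/4, so the A_3-coordinate is 1/5.
Check: 3/5 + 1/5 + 1/5 = 1.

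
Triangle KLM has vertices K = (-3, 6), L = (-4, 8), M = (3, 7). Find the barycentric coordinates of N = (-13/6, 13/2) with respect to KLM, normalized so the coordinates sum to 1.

(2/3, 1/6, 1/6)

Signed area of the reference triangle: [KLM] = ½·((-3)·(8−7) + (-4)·(7−6) + 3·(6−8)) = ½·(-3 − 4 − 6) = -13/2.
[NLM] = ½·((-13/6)·(8−7) + (-4)·(7−(13/2)) + 3·(13/2−8)) = ½·(-13/6 − 2 − 9/2) = -13/3, so the K-coordinate is (-13/3)/(-13/2) = 2/3.
[KNM] = ½·((-3)·(13/2−7) + (-13/6)·(7−6) + 3·(6−(13/2))) = ½·(3/2 − 13/6 − 3/2) = -13/12, so the L-coordinate is 1/6.
[KLN] = ½·((-3)·(8−(13/2)) + (-4)·(13/2−6) + (-13/6)·(6−8)) = ½·(-9/2 − 2 + 13/3) = -13/12, so the M-coordinate is 1/6.
Check: 2/3 + 1/6 + 1/6 = 1.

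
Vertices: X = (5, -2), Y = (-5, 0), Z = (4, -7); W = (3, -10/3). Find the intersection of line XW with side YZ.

Barycentric coordinates of W with respect to XYZ: (1/2, 1/6, 1/3).
On side YZ the X-coordinate is zero; dropping W's X-weight 1/2 and renormalizing the remaining 1/6 : 1/3 gives weights 1/3, 2/3 on Y, Z.
V = (1/3)·(-5, 0) + (2/3)·(4, -7) = (1, -14/3).

(1, -14/3)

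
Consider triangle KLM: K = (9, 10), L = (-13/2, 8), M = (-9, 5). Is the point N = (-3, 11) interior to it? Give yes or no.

no

Barycentric coordinates of N: (6/83, 156/83, -79/83).
The three coordinates are positive, positive, negative; a point is interior exactly when all three are positive.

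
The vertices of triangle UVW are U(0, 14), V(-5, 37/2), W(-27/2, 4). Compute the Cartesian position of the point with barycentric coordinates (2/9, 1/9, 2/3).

(-86/9, 47/6)

P = (2/9)·U + (1/9)·V + (2/3)·W.
x-coordinate: (2/9)·0 + (1/9)·(-5) + (2/3)·(-27/2) = -86/9.
y-coordinate: (2/9)·14 + (1/9)·(37/2) + (2/3)·4 = 47/6.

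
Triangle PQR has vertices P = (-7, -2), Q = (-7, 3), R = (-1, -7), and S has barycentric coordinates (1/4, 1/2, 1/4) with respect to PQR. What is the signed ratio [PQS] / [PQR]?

1/4

The signed ratio [PQS]/[PQR] equals the barycentric coordinate of S at vertex R, which is 1/4.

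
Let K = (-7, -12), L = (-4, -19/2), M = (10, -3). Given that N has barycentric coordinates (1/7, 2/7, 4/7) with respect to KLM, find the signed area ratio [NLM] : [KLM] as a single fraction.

The signed ratio [NLM]/[KLM] equals the barycentric coordinate of N at vertex K, which is 1/7.

1/7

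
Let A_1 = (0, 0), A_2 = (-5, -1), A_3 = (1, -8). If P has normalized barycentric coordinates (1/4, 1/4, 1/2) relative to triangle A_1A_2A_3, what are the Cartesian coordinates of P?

(-3/4, -17/4)

P = (1/4)·A_1 + (1/4)·A_2 + (1/2)·A_3.
x-coordinate: (1/4)·0 + (1/4)·(-5) + (1/2)·1 = -3/4.
y-coordinate: (1/4)·0 + (1/4)·(-1) + (1/2)·(-8) = -17/4.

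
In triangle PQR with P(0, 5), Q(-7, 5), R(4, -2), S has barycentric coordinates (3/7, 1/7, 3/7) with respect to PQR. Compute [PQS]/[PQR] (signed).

The signed ratio [PQS]/[PQR] equals the barycentric coordinate of S at vertex R, which is 3/7.

3/7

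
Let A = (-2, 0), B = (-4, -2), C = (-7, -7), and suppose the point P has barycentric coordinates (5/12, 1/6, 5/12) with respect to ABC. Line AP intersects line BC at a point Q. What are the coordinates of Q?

(-43/7, -39/7)

Line AP meets BC where the A-coordinate vanishes; zeroing P's A-weight and renormalizing leaves B, C-weights 1/6 : 5/12 → (2/7, 5/7).
So Q = (2/7)·B + (5/7)·C = (-43/7, -39/7).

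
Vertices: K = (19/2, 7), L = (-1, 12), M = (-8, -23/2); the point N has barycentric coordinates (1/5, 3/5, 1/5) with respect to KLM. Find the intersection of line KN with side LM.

(-11/4, 49/8)

Line KN meets LM where the K-coordinate vanishes; zeroing N's K-weight and renormalizing leaves L, M-weights 3/5 : 1/5 → (3/4, 1/4).
So J = (3/4)·L + (1/4)·M = (-11/4, 49/8).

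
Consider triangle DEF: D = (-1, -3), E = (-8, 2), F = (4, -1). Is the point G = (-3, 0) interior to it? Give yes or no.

yes

Barycentric coordinates of G: (3/13, 19/39, 11/39).
The three coordinates are positive, positive, positive; a point is interior exactly when all three are positive.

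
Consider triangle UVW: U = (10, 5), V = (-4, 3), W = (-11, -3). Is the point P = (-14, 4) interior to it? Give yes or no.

no

Barycentric coordinates of P: (-67/70, 171/70, -17/35).
The three coordinates are negative, positive, negative; a point is interior exactly when all three are positive.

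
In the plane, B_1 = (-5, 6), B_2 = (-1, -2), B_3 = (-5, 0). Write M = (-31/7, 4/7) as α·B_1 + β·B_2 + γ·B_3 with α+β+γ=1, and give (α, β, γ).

Signed area of the reference triangle: [B_1B_2B_3] = ½·((-5)·(-2−0) + (-1)·(0−6) + (-5)·(6−(-2))) = ½·(10 + 6 − 40) = -12.
[MB_2B_3] = ½·((-31/7)·(-2−0) + (-1)·(0−(4/7)) + (-5)·(4/7−(-2))) = ½·(62/7 + 4/7 − 90/7) = -12/7, so the B_1-coordinate is (-12/7)/(-12) = 1/7.
[B_1MB_3] = ½·((-5)·(4/7−0) + (-31/7)·(0−6) + (-5)·(6−(4/7))) = ½·(-20/7 + 186/7 − 190/7) = -12/7, so the B_2-coordinate is 1/7.
[B_1B_2M] = ½·((-5)·(-2−(4/7)) + (-1)·(4/7−6) + (-31/7)·(6−(-2))) = ½·(90/7 + 38/7 − 248/7) = -60/7, so the B_3-coordinate is 5/7.
Check: 1/7 + 1/7 + 5/7 = 1.

(1/7, 1/7, 5/7)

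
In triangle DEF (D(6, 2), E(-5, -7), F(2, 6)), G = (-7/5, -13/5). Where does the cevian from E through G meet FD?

Barycentric coordinates of G with respect to DEF: (1/5, 3/5, 1/5).
On side FD the E-coordinate is zero; dropping G's E-weight 3/5 and renormalizing the remaining 1/5 : 1/5 gives weights 1/2, 1/2 on F, D.
H = (1/2)·(2, 6) + (1/2)·(6, 2) = (4, 4).

(4, 4)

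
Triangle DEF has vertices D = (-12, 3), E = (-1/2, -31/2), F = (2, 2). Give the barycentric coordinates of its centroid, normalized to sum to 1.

The centroid is the average of the vertices, so each weight is 1/3.

(1/3, 1/3, 1/3)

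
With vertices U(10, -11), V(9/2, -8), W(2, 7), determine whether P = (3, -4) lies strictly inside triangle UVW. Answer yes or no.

no

Barycentric coordinates of P: (-1/6, 14/15, 7/30).
The three coordinates are negative, positive, positive; a point is interior exactly when all three are positive.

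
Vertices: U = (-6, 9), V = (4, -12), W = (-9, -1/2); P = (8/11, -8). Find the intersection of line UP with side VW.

Barycentric coordinates of P with respect to UVW: (1/11, 8/11, 2/11).
On side VW the U-coordinate is zero; dropping P's U-weight 1/11 and renormalizing the remaining 8/11 : 2/11 gives weights 4/5, 1/5 on V, W.
Q = (4/5)·(4, -12) + (1/5)·(-9, -1/2) = (7/5, -97/10).

(7/5, -97/10)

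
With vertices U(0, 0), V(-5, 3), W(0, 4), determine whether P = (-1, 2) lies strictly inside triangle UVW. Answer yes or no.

Barycentric coordinates of P: (9/20, 1/5, 7/20).
The three coordinates are positive, positive, positive; a point is interior exactly when all three are positive.

yes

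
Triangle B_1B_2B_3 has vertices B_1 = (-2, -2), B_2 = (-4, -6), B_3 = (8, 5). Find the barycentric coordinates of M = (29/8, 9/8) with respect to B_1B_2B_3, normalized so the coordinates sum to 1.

(1/16, 5/16, 5/8)

Signed area of the reference triangle: [B_1B_2B_3] = ½·((-2)·(-6−5) + (-4)·(5−(-2)) + 8·(-2−(-6))) = ½·(22 − 28 + 32) = 13.
[MB_2B_3] = ½·((29/8)·(-6−5) + (-4)·(5−(9/8)) + 8·(9/8−(-6))) = ½·(-319/8 − 31/2 + 57) = 13/16, so the B_1-coordinate is (13/16)/13 = 1/16.
[B_1MB_3] = ½·((-2)·(9/8−5) + (29/8)·(5−(-2)) + 8·(-2−(9/8))) = ½·(31/4 + 203/8 − 25) = 65/16, so the B_2-coordinate is 5/16.
[B_1B_2M] = ½·((-2)·(-6−(9/8)) + (-4)·(9/8−(-2)) + (29/8)·(-2−(-6))) = ½·(57/4 − 25/2 + 29/2) = 65/8, so the B_3-coordinate is 5/8.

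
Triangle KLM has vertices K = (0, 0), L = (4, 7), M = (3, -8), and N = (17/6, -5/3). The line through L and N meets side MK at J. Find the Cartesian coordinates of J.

Barycentric coordinates of N with respect to KLM: (1/6, 1/3, 1/2).
On side MK the L-coordinate is zero; dropping N's L-weight 1/3 and renormalizing the remaining 1/2 : 1/6 gives weights 3/4, 1/4 on M, K.
J = (3/4)·(3, -8) + (1/4)·(0, 0) = (9/4, -6).

(9/4, -6)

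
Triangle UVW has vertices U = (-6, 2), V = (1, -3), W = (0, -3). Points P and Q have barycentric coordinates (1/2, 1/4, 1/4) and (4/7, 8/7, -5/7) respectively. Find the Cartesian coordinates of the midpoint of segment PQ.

Barycentric coordinates of the midpoint are the average: (15/28, 39/56, -13/56).
Converting: (15/28)·U + (39/56)·V + (-13/56)·W = (-141/56, -9/28).

(-141/56, -9/28)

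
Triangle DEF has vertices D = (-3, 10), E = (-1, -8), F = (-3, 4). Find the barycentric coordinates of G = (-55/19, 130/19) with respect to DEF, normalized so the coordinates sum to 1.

Signed area of the reference triangle: [DEF] = ½·((-3)·(-8−4) + (-1)·(4−10) + (-3)·(10−(-8))) = ½·(36 + 6 − 54) = -6.
[GEF] = ½·((-55/19)·(-8−4) + (-1)·(4−(130/19)) + (-3)·(130/19−(-8))) = ½·(660/19 + 54/19 − 846/19) = -66/19, so the D-coordinate is (-66/19)/(-6) = 11/19.
[DGF] = ½·((-3)·(130/19−4) + (-55/19)·(4−10) + (-3)·(10−(130/19))) = ½·(-162/19 + 330/19 − 180/19) = -6/19, so the E-coordinate is 1/19.
[DEG] = ½·((-3)·(-8−(130/19)) + (-1)·(130/19−10) + (-55/19)·(10−(-8))) = ½·(846/19 + 60/19 − 990/19) = -42/19, so the F-coordinate is 7/19.
Check: 11/19 + 1/19 + 7/19 = 1.

(11/19, 1/19, 7/19)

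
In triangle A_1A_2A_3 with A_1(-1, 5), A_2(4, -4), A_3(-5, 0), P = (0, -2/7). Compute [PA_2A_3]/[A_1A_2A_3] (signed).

[A_1A_2A_3] = ½·((-1)·(-4−0) + 4·(0−5) + (-5)·(5−(-4))) = ½·(4 − 20 − 45) = -61/2.
[PA_2A_3] = ½·(0·(-4−0) + 4·(0−(-2/7)) + (-5)·(-2/7−(-4))) = ½·(0 + 8/7 − 130/7) = -61/7, so the ratio is (-61/7)/(-61/2) = 2/7.

2/7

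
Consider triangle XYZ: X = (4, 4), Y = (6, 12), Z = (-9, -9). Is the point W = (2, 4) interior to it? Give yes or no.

yes

Barycentric coordinates of W: (6/13, 1/3, 8/39).
The three coordinates are positive, positive, positive; a point is interior exactly when all three are positive.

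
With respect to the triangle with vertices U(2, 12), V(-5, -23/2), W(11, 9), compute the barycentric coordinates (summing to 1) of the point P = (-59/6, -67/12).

Signed area of the reference triangle: [UVW] = ½·(2·(-23/2−9) + (-5)·(9−12) + 11·(12−(-23/2))) = ½·(-41 + 15 + 517/2) = 465/4.
[PVW] = ½·((-59/6)·(-23/2−9) + (-5)·(9−(-67/12)) + 11·(-67/12−(-23/2))) = ½·(2419/12 − 875/12 + 781/12) = 775/8, so the U-coordinate is (775/8)/(465/4) = 5/6.
[UPW] = ½·(2·(-67/12−9) + (-59/6)·(9−12) + 11·(12−(-67/12))) = ½·(-175/6 + 59/2 + 2321/12) = 775/8, so the V-coordinate is 5/6.
[UVP] = ½·(2·(-23/2−(-67/12)) + (-5)·(-67/12−12) + (-59/6)·(12−(-23/2))) = ½·(-71/6 + 1055/12 − 2773/12) = -155/2, so the W-coordinate is -2/3.

(5/6, 5/6, -2/3)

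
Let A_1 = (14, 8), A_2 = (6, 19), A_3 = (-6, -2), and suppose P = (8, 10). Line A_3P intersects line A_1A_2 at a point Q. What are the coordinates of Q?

(54/5, 62/5)

Barycentric coordinates of P with respect to A_1A_2A_3: (1/2, 1/3, 1/6).
On side A_1A_2 the A_3-coordinate is zero; dropping P's A_3-weight 1/6 and renormalizing the remaining 1/2 : 1/3 gives weights 3/5, 2/5 on A_1, A_2.
Q = (3/5)·(14, 8) + (2/5)·(6, 19) = (54/5, 62/5).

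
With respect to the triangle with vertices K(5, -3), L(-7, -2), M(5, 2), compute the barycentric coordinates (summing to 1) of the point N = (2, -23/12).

(7/12, 1/4, 1/6)

Signed area of the reference triangle: [KLM] = ½·(5·(-2−2) + (-7)·(2−(-3)) + 5·(-3−(-2))) = ½·(-20 − 35 − 5) = -30.
[NLM] = ½·(2·(-2−2) + (-7)·(2−(-23/12)) + 5·(-23/12−(-2))) = ½·(-8 − 329/12 + 5/12) = -35/2, so the K-coordinate is (-35/2)/(-30) = 7/12.
[KNM] = ½·(5·(-23/12−2) + 2·(2−(-3)) + 5·(-3−(-23/12))) = ½·(-235/12 + 10 − 65/12) = -15/2, so the L-coordinate is 1/4.
[KLN] = ½·(5·(-2−(-23/12)) + (-7)·(-23/12−(-3)) + 2·(-3−(-2))) = ½·(-5/12 − 91/12 − 2) = -5, so the M-coordinate is 1/6.
Check: 7/12 + 1/4 + 1/6 = 1.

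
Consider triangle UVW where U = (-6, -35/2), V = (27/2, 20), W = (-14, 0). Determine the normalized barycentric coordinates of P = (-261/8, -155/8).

(1/4, -3/4, 3/2)

Signed area of the reference triangle: [UVW] = ½·((-6)·(20−0) + (27/2)·(0−(-35/2)) + (-14)·(-35/2−20)) = ½·(-120 + 945/4 + 525) = 2565/8.
[PVW] = ½·((-261/8)·(20−0) + (27/2)·(0−(-155/8)) + (-14)·(-155/8−20)) = ½·(-1305/2 + 4185/16 + 2205/4) = 2565/32, so the U-coordinate is (2565/32)/(2565/8) = 1/4.
[UPW] = ½·((-6)·(-155/8−0) + (-261/8)·(0−(-35/2)) + (-14)·(-35/2−(-155/8))) = ½·(465/4 − 9135/16 − 105/4) = -7695/32, so the V-coordinate is -3/4.
[UVP] = ½·((-6)·(20−(-155/8)) + (27/2)·(-155/8−(-35/2)) + (-261/8)·(-35/2−20)) = ½·(-945/4 − 405/16 + 19575/16) = 7695/16, so the W-coordinate is 3/2.
Check: 1/4 − 3/4 + 3/2 = 1.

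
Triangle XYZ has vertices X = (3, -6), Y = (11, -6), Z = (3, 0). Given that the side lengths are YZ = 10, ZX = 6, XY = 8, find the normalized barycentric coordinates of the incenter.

The incenter has barycentric coordinates proportional to the opposite side lengths: (10 : 6 : 8).
Normalizing by 10+6+8 = 24 gives (5/12, 1/4, 1/3).

(5/12, 1/4, 1/3)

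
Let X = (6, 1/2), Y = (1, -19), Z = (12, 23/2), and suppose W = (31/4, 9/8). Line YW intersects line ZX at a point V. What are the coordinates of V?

Barycentric coordinates of W with respect to XYZ: (1/4, 1/4, 1/2).
On side ZX the Y-coordinate is zero; dropping W's Y-weight 1/4 and renormalizing the remaining 1/2 : 1/4 gives weights 2/3, 1/3 on Z, X.
V = (2/3)·(12, 23/2) + (1/3)·(6, 1/2) = (10, 47/6).

(10, 47/6)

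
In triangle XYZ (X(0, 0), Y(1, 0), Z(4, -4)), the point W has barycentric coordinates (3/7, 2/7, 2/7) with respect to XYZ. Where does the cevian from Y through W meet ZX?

(8/5, -8/5)

Line YW meets ZX where the Y-coordinate vanishes; zeroing W's Y-weight and renormalizing leaves Z, X-weights 2/7 : 3/7 → (2/5, 3/5).
So V = (2/5)·Z + (3/5)·X = (8/5, -8/5).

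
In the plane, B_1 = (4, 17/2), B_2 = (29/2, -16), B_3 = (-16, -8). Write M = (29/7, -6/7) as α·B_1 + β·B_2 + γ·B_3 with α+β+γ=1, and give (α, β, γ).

Signed area of the reference triangle: [B_1B_2B_3] = ½·(4·(-16−(-8)) + (29/2)·(-8−(17/2)) + (-16)·(17/2−(-16))) = ½·(-32 − 957/4 − 392) = -2653/8.
[MB_2B_3] = ½·((29/7)·(-16−(-8)) + (29/2)·(-8−(-6/7)) + (-16)·(-6/7−(-16))) = ½·(-232/7 − 725/7 − 1696/7) = -379/2, so the B_1-coordinate is (-379/2)/(-2653/8) = 4/7.
[B_1MB_3] = ½·(4·(-6/7−(-8)) + (29/7)·(-8−(17/2)) + (-16)·(17/2−(-6/7))) = ½·(200/7 − 957/14 − 1048/7) = -379/4, so the B_2-coordinate is 2/7.
[B_1B_2M] = ½·(4·(-16−(-6/7)) + (29/2)·(-6/7−(17/2)) + (29/7)·(17/2−(-16))) = ½·(-424/7 − 3799/28 + 203/2) = -379/8, so the B_3-coordinate is 1/7.

(4/7, 2/7, 1/7)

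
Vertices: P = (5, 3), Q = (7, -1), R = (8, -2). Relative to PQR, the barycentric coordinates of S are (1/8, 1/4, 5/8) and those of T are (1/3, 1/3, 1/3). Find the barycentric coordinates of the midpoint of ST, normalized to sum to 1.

Since both coordinate triples sum to 1, the midpoint's barycentrics are the componentwise average.
(1/8+1/3)/2 = 11/48; similarly 7/24 and 23/48.

(11/48, 7/24, 23/48)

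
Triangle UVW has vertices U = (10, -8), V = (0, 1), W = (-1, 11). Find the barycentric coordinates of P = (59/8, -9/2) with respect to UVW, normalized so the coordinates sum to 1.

Signed area of the reference triangle: [UVW] = ½·(10·(1−11) + 0·(11−(-8)) + (-1)·(-8−1)) = ½·(-100 + 0 + 9) = -91/2.
[PVW] = ½·((59/8)·(1−11) + 0·(11−(-9/2)) + (-1)·(-9/2−1)) = ½·(-295/4 + 0 + 11/2) = -273/8, so the U-coordinate is (-273/8)/(-91/2) = 3/4.
[UPW] = ½·(10·(-9/2−11) + (59/8)·(11−(-8)) + (-1)·(-8−(-9/2))) = ½·(-155 + 1121/8 + 7/2) = -91/16, so the V-coordinate is 1/8.
[UVP] = ½·(10·(1−(-9/2)) + 0·(-9/2−(-8)) + (59/8)·(-8−1)) = ½·(55 + 0 − 531/8) = -91/16, so the W-coordinate is 1/8.

(3/4, 1/8, 1/8)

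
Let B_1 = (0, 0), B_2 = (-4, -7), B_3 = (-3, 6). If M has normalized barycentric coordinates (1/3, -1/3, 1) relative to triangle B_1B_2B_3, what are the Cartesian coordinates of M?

(-5/3, 25/3)

M = (1/3)·B_1 + (-1/3)·B_2 + 1·B_3.
x-coordinate: (1/3)·0 + (-1/3)·(-4) + 1·(-3) = -5/3.
y-coordinate: (1/3)·0 + (-1/3)·(-7) + 1·6 = 25/3.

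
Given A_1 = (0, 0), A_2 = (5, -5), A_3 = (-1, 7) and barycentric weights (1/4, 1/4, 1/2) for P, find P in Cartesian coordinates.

P = (1/4)·A_1 + (1/4)·A_2 + (1/2)·A_3.
x-coordinate: (1/4)·0 + (1/4)·5 + (1/2)·(-1) = 3/4.
y-coordinate: (1/4)·0 + (1/4)·(-5) + (1/2)·7 = 9/4.

(3/4, 9/4)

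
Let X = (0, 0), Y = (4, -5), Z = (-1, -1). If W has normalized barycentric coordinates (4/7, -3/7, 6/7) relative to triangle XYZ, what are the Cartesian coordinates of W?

W = (4/7)·X + (-3/7)·Y + (6/7)·Z.
x-coordinate: (4/7)·0 + (-3/7)·4 + (6/7)·(-1) = -18/7.
y-coordinate: (4/7)·0 + (-3/7)·(-5) + (6/7)·(-1) = 9/7.

(-18/7, 9/7)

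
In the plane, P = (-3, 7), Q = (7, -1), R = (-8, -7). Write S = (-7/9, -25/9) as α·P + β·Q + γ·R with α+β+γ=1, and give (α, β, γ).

Signed area of the reference triangle: [PQR] = ½·((-3)·(-1−(-7)) + 7·(-7−7) + (-8)·(7−(-1))) = ½·(-18 − 98 − 64) = -90.
[SQR] = ½·((-7/9)·(-1−(-7)) + 7·(-7−(-25/9)) + (-8)·(-25/9−(-1))) = ½·(-14/3 − 266/9 + 128/9) = -10, so the P-coordinate is (-10)/(-90) = 1/9.
[PSR] = ½·((-3)·(-25/9−(-7)) + (-7/9)·(-7−7) + (-8)·(7−(-25/9))) = ½·(-38/3 + 98/9 − 704/9) = -40, so the Q-coordinate is 4/9.
[PQS] = ½·((-3)·(-1−(-25/9)) + 7·(-25/9−7) + (-7/9)·(7−(-1))) = ½·(-16/3 − 616/9 − 56/9) = -40, so the R-coordinate is 4/9.
Check: 1/9 + 4/9 + 4/9 = 1.

(1/9, 4/9, 4/9)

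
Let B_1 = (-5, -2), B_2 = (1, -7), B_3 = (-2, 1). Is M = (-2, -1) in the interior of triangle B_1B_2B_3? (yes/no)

Barycentric coordinates of M: (2/11, 2/11, 7/11).
The three coordinates are positive, positive, positive; a point is interior exactly when all three are positive.

yes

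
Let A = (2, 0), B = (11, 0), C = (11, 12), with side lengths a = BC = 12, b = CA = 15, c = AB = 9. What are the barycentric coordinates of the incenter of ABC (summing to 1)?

The incenter has barycentric coordinates proportional to the opposite side lengths: (12 : 15 : 9).
Normalizing by 12+15+9 = 36 gives (1/3, 5/12, 1/4).

(1/3, 5/12, 1/4)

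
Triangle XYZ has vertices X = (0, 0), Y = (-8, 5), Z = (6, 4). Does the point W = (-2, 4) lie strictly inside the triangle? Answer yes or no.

yes

Barycentric coordinates of W: (4/31, 16/31, 11/31).
The three coordinates are positive, positive, positive; a point is interior exactly when all three are positive.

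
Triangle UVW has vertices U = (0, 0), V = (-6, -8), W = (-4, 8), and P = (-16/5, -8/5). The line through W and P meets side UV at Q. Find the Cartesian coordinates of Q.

Barycentric coordinates of P with respect to UVW: (2/5, 2/5, 1/5).
On side UV the W-coordinate is zero; dropping P's W-weight 1/5 and renormalizing the remaining 2/5 : 2/5 gives weights 1/2, 1/2 on U, V.
Q = (1/2)·(0, 0) + (1/2)·(-6, -8) = (-3, -4).

(-3, -4)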